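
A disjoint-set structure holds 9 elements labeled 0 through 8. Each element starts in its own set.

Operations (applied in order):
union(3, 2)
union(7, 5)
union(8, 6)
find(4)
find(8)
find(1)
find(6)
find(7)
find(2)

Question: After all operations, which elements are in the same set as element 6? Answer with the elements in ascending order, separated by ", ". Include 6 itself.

Step 1: union(3, 2) -> merged; set of 3 now {2, 3}
Step 2: union(7, 5) -> merged; set of 7 now {5, 7}
Step 3: union(8, 6) -> merged; set of 8 now {6, 8}
Step 4: find(4) -> no change; set of 4 is {4}
Step 5: find(8) -> no change; set of 8 is {6, 8}
Step 6: find(1) -> no change; set of 1 is {1}
Step 7: find(6) -> no change; set of 6 is {6, 8}
Step 8: find(7) -> no change; set of 7 is {5, 7}
Step 9: find(2) -> no change; set of 2 is {2, 3}
Component of 6: {6, 8}

Answer: 6, 8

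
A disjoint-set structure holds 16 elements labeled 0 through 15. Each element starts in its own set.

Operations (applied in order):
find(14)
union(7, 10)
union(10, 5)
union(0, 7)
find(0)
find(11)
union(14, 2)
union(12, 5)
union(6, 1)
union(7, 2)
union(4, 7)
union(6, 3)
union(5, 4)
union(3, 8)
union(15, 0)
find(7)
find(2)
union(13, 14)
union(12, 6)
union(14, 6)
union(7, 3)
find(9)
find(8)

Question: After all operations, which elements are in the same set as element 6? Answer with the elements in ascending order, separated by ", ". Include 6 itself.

Answer: 0, 1, 2, 3, 4, 5, 6, 7, 8, 10, 12, 13, 14, 15

Derivation:
Step 1: find(14) -> no change; set of 14 is {14}
Step 2: union(7, 10) -> merged; set of 7 now {7, 10}
Step 3: union(10, 5) -> merged; set of 10 now {5, 7, 10}
Step 4: union(0, 7) -> merged; set of 0 now {0, 5, 7, 10}
Step 5: find(0) -> no change; set of 0 is {0, 5, 7, 10}
Step 6: find(11) -> no change; set of 11 is {11}
Step 7: union(14, 2) -> merged; set of 14 now {2, 14}
Step 8: union(12, 5) -> merged; set of 12 now {0, 5, 7, 10, 12}
Step 9: union(6, 1) -> merged; set of 6 now {1, 6}
Step 10: union(7, 2) -> merged; set of 7 now {0, 2, 5, 7, 10, 12, 14}
Step 11: union(4, 7) -> merged; set of 4 now {0, 2, 4, 5, 7, 10, 12, 14}
Step 12: union(6, 3) -> merged; set of 6 now {1, 3, 6}
Step 13: union(5, 4) -> already same set; set of 5 now {0, 2, 4, 5, 7, 10, 12, 14}
Step 14: union(3, 8) -> merged; set of 3 now {1, 3, 6, 8}
Step 15: union(15, 0) -> merged; set of 15 now {0, 2, 4, 5, 7, 10, 12, 14, 15}
Step 16: find(7) -> no change; set of 7 is {0, 2, 4, 5, 7, 10, 12, 14, 15}
Step 17: find(2) -> no change; set of 2 is {0, 2, 4, 5, 7, 10, 12, 14, 15}
Step 18: union(13, 14) -> merged; set of 13 now {0, 2, 4, 5, 7, 10, 12, 13, 14, 15}
Step 19: union(12, 6) -> merged; set of 12 now {0, 1, 2, 3, 4, 5, 6, 7, 8, 10, 12, 13, 14, 15}
Step 20: union(14, 6) -> already same set; set of 14 now {0, 1, 2, 3, 4, 5, 6, 7, 8, 10, 12, 13, 14, 15}
Step 21: union(7, 3) -> already same set; set of 7 now {0, 1, 2, 3, 4, 5, 6, 7, 8, 10, 12, 13, 14, 15}
Step 22: find(9) -> no change; set of 9 is {9}
Step 23: find(8) -> no change; set of 8 is {0, 1, 2, 3, 4, 5, 6, 7, 8, 10, 12, 13, 14, 15}
Component of 6: {0, 1, 2, 3, 4, 5, 6, 7, 8, 10, 12, 13, 14, 15}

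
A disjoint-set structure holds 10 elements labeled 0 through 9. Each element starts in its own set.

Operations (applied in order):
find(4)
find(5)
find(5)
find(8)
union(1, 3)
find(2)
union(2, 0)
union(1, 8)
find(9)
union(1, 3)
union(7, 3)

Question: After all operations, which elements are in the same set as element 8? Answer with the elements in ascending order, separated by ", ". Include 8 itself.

Answer: 1, 3, 7, 8

Derivation:
Step 1: find(4) -> no change; set of 4 is {4}
Step 2: find(5) -> no change; set of 5 is {5}
Step 3: find(5) -> no change; set of 5 is {5}
Step 4: find(8) -> no change; set of 8 is {8}
Step 5: union(1, 3) -> merged; set of 1 now {1, 3}
Step 6: find(2) -> no change; set of 2 is {2}
Step 7: union(2, 0) -> merged; set of 2 now {0, 2}
Step 8: union(1, 8) -> merged; set of 1 now {1, 3, 8}
Step 9: find(9) -> no change; set of 9 is {9}
Step 10: union(1, 3) -> already same set; set of 1 now {1, 3, 8}
Step 11: union(7, 3) -> merged; set of 7 now {1, 3, 7, 8}
Component of 8: {1, 3, 7, 8}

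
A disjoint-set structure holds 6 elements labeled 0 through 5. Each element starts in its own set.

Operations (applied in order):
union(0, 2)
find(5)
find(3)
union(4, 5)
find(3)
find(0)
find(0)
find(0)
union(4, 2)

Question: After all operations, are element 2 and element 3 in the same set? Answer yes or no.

Step 1: union(0, 2) -> merged; set of 0 now {0, 2}
Step 2: find(5) -> no change; set of 5 is {5}
Step 3: find(3) -> no change; set of 3 is {3}
Step 4: union(4, 5) -> merged; set of 4 now {4, 5}
Step 5: find(3) -> no change; set of 3 is {3}
Step 6: find(0) -> no change; set of 0 is {0, 2}
Step 7: find(0) -> no change; set of 0 is {0, 2}
Step 8: find(0) -> no change; set of 0 is {0, 2}
Step 9: union(4, 2) -> merged; set of 4 now {0, 2, 4, 5}
Set of 2: {0, 2, 4, 5}; 3 is not a member.

Answer: no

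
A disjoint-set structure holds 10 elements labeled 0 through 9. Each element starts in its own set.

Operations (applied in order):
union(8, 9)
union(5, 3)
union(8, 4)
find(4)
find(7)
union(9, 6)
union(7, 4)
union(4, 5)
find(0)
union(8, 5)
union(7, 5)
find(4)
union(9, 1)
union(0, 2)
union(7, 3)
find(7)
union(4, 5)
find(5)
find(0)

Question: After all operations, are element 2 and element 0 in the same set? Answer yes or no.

Step 1: union(8, 9) -> merged; set of 8 now {8, 9}
Step 2: union(5, 3) -> merged; set of 5 now {3, 5}
Step 3: union(8, 4) -> merged; set of 8 now {4, 8, 9}
Step 4: find(4) -> no change; set of 4 is {4, 8, 9}
Step 5: find(7) -> no change; set of 7 is {7}
Step 6: union(9, 6) -> merged; set of 9 now {4, 6, 8, 9}
Step 7: union(7, 4) -> merged; set of 7 now {4, 6, 7, 8, 9}
Step 8: union(4, 5) -> merged; set of 4 now {3, 4, 5, 6, 7, 8, 9}
Step 9: find(0) -> no change; set of 0 is {0}
Step 10: union(8, 5) -> already same set; set of 8 now {3, 4, 5, 6, 7, 8, 9}
Step 11: union(7, 5) -> already same set; set of 7 now {3, 4, 5, 6, 7, 8, 9}
Step 12: find(4) -> no change; set of 4 is {3, 4, 5, 6, 7, 8, 9}
Step 13: union(9, 1) -> merged; set of 9 now {1, 3, 4, 5, 6, 7, 8, 9}
Step 14: union(0, 2) -> merged; set of 0 now {0, 2}
Step 15: union(7, 3) -> already same set; set of 7 now {1, 3, 4, 5, 6, 7, 8, 9}
Step 16: find(7) -> no change; set of 7 is {1, 3, 4, 5, 6, 7, 8, 9}
Step 17: union(4, 5) -> already same set; set of 4 now {1, 3, 4, 5, 6, 7, 8, 9}
Step 18: find(5) -> no change; set of 5 is {1, 3, 4, 5, 6, 7, 8, 9}
Step 19: find(0) -> no change; set of 0 is {0, 2}
Set of 2: {0, 2}; 0 is a member.

Answer: yes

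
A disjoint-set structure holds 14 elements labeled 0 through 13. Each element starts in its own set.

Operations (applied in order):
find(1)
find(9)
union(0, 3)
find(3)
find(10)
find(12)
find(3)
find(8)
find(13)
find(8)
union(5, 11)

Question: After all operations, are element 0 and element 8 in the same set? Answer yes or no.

Answer: no

Derivation:
Step 1: find(1) -> no change; set of 1 is {1}
Step 2: find(9) -> no change; set of 9 is {9}
Step 3: union(0, 3) -> merged; set of 0 now {0, 3}
Step 4: find(3) -> no change; set of 3 is {0, 3}
Step 5: find(10) -> no change; set of 10 is {10}
Step 6: find(12) -> no change; set of 12 is {12}
Step 7: find(3) -> no change; set of 3 is {0, 3}
Step 8: find(8) -> no change; set of 8 is {8}
Step 9: find(13) -> no change; set of 13 is {13}
Step 10: find(8) -> no change; set of 8 is {8}
Step 11: union(5, 11) -> merged; set of 5 now {5, 11}
Set of 0: {0, 3}; 8 is not a member.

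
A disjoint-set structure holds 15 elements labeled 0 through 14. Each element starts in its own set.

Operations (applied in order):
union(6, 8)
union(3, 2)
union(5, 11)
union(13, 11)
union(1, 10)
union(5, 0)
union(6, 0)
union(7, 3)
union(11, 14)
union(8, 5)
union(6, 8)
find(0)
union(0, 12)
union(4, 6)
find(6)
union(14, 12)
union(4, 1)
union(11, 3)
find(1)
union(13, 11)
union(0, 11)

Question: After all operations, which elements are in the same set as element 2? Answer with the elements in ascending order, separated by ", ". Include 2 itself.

Step 1: union(6, 8) -> merged; set of 6 now {6, 8}
Step 2: union(3, 2) -> merged; set of 3 now {2, 3}
Step 3: union(5, 11) -> merged; set of 5 now {5, 11}
Step 4: union(13, 11) -> merged; set of 13 now {5, 11, 13}
Step 5: union(1, 10) -> merged; set of 1 now {1, 10}
Step 6: union(5, 0) -> merged; set of 5 now {0, 5, 11, 13}
Step 7: union(6, 0) -> merged; set of 6 now {0, 5, 6, 8, 11, 13}
Step 8: union(7, 3) -> merged; set of 7 now {2, 3, 7}
Step 9: union(11, 14) -> merged; set of 11 now {0, 5, 6, 8, 11, 13, 14}
Step 10: union(8, 5) -> already same set; set of 8 now {0, 5, 6, 8, 11, 13, 14}
Step 11: union(6, 8) -> already same set; set of 6 now {0, 5, 6, 8, 11, 13, 14}
Step 12: find(0) -> no change; set of 0 is {0, 5, 6, 8, 11, 13, 14}
Step 13: union(0, 12) -> merged; set of 0 now {0, 5, 6, 8, 11, 12, 13, 14}
Step 14: union(4, 6) -> merged; set of 4 now {0, 4, 5, 6, 8, 11, 12, 13, 14}
Step 15: find(6) -> no change; set of 6 is {0, 4, 5, 6, 8, 11, 12, 13, 14}
Step 16: union(14, 12) -> already same set; set of 14 now {0, 4, 5, 6, 8, 11, 12, 13, 14}
Step 17: union(4, 1) -> merged; set of 4 now {0, 1, 4, 5, 6, 8, 10, 11, 12, 13, 14}
Step 18: union(11, 3) -> merged; set of 11 now {0, 1, 2, 3, 4, 5, 6, 7, 8, 10, 11, 12, 13, 14}
Step 19: find(1) -> no change; set of 1 is {0, 1, 2, 3, 4, 5, 6, 7, 8, 10, 11, 12, 13, 14}
Step 20: union(13, 11) -> already same set; set of 13 now {0, 1, 2, 3, 4, 5, 6, 7, 8, 10, 11, 12, 13, 14}
Step 21: union(0, 11) -> already same set; set of 0 now {0, 1, 2, 3, 4, 5, 6, 7, 8, 10, 11, 12, 13, 14}
Component of 2: {0, 1, 2, 3, 4, 5, 6, 7, 8, 10, 11, 12, 13, 14}

Answer: 0, 1, 2, 3, 4, 5, 6, 7, 8, 10, 11, 12, 13, 14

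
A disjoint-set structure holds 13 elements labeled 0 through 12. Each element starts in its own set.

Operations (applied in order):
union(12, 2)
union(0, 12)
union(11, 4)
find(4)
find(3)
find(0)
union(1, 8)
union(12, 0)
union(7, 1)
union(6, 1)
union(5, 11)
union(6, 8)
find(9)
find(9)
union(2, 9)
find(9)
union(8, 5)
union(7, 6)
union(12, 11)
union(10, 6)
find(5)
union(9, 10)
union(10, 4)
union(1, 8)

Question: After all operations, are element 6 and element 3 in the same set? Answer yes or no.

Step 1: union(12, 2) -> merged; set of 12 now {2, 12}
Step 2: union(0, 12) -> merged; set of 0 now {0, 2, 12}
Step 3: union(11, 4) -> merged; set of 11 now {4, 11}
Step 4: find(4) -> no change; set of 4 is {4, 11}
Step 5: find(3) -> no change; set of 3 is {3}
Step 6: find(0) -> no change; set of 0 is {0, 2, 12}
Step 7: union(1, 8) -> merged; set of 1 now {1, 8}
Step 8: union(12, 0) -> already same set; set of 12 now {0, 2, 12}
Step 9: union(7, 1) -> merged; set of 7 now {1, 7, 8}
Step 10: union(6, 1) -> merged; set of 6 now {1, 6, 7, 8}
Step 11: union(5, 11) -> merged; set of 5 now {4, 5, 11}
Step 12: union(6, 8) -> already same set; set of 6 now {1, 6, 7, 8}
Step 13: find(9) -> no change; set of 9 is {9}
Step 14: find(9) -> no change; set of 9 is {9}
Step 15: union(2, 9) -> merged; set of 2 now {0, 2, 9, 12}
Step 16: find(9) -> no change; set of 9 is {0, 2, 9, 12}
Step 17: union(8, 5) -> merged; set of 8 now {1, 4, 5, 6, 7, 8, 11}
Step 18: union(7, 6) -> already same set; set of 7 now {1, 4, 5, 6, 7, 8, 11}
Step 19: union(12, 11) -> merged; set of 12 now {0, 1, 2, 4, 5, 6, 7, 8, 9, 11, 12}
Step 20: union(10, 6) -> merged; set of 10 now {0, 1, 2, 4, 5, 6, 7, 8, 9, 10, 11, 12}
Step 21: find(5) -> no change; set of 5 is {0, 1, 2, 4, 5, 6, 7, 8, 9, 10, 11, 12}
Step 22: union(9, 10) -> already same set; set of 9 now {0, 1, 2, 4, 5, 6, 7, 8, 9, 10, 11, 12}
Step 23: union(10, 4) -> already same set; set of 10 now {0, 1, 2, 4, 5, 6, 7, 8, 9, 10, 11, 12}
Step 24: union(1, 8) -> already same set; set of 1 now {0, 1, 2, 4, 5, 6, 7, 8, 9, 10, 11, 12}
Set of 6: {0, 1, 2, 4, 5, 6, 7, 8, 9, 10, 11, 12}; 3 is not a member.

Answer: no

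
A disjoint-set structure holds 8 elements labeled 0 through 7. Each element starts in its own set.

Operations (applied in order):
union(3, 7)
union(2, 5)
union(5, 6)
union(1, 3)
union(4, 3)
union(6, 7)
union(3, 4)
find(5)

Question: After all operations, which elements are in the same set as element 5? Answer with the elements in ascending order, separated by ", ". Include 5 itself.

Step 1: union(3, 7) -> merged; set of 3 now {3, 7}
Step 2: union(2, 5) -> merged; set of 2 now {2, 5}
Step 3: union(5, 6) -> merged; set of 5 now {2, 5, 6}
Step 4: union(1, 3) -> merged; set of 1 now {1, 3, 7}
Step 5: union(4, 3) -> merged; set of 4 now {1, 3, 4, 7}
Step 6: union(6, 7) -> merged; set of 6 now {1, 2, 3, 4, 5, 6, 7}
Step 7: union(3, 4) -> already same set; set of 3 now {1, 2, 3, 4, 5, 6, 7}
Step 8: find(5) -> no change; set of 5 is {1, 2, 3, 4, 5, 6, 7}
Component of 5: {1, 2, 3, 4, 5, 6, 7}

Answer: 1, 2, 3, 4, 5, 6, 7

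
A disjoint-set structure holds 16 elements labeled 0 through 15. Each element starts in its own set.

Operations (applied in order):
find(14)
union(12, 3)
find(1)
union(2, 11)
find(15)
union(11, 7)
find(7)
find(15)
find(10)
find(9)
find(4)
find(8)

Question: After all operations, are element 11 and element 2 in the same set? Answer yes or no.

Step 1: find(14) -> no change; set of 14 is {14}
Step 2: union(12, 3) -> merged; set of 12 now {3, 12}
Step 3: find(1) -> no change; set of 1 is {1}
Step 4: union(2, 11) -> merged; set of 2 now {2, 11}
Step 5: find(15) -> no change; set of 15 is {15}
Step 6: union(11, 7) -> merged; set of 11 now {2, 7, 11}
Step 7: find(7) -> no change; set of 7 is {2, 7, 11}
Step 8: find(15) -> no change; set of 15 is {15}
Step 9: find(10) -> no change; set of 10 is {10}
Step 10: find(9) -> no change; set of 9 is {9}
Step 11: find(4) -> no change; set of 4 is {4}
Step 12: find(8) -> no change; set of 8 is {8}
Set of 11: {2, 7, 11}; 2 is a member.

Answer: yes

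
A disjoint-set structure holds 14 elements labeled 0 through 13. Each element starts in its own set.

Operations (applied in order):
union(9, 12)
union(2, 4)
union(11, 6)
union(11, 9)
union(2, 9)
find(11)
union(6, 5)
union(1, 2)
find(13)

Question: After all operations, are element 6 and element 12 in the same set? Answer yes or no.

Answer: yes

Derivation:
Step 1: union(9, 12) -> merged; set of 9 now {9, 12}
Step 2: union(2, 4) -> merged; set of 2 now {2, 4}
Step 3: union(11, 6) -> merged; set of 11 now {6, 11}
Step 4: union(11, 9) -> merged; set of 11 now {6, 9, 11, 12}
Step 5: union(2, 9) -> merged; set of 2 now {2, 4, 6, 9, 11, 12}
Step 6: find(11) -> no change; set of 11 is {2, 4, 6, 9, 11, 12}
Step 7: union(6, 5) -> merged; set of 6 now {2, 4, 5, 6, 9, 11, 12}
Step 8: union(1, 2) -> merged; set of 1 now {1, 2, 4, 5, 6, 9, 11, 12}
Step 9: find(13) -> no change; set of 13 is {13}
Set of 6: {1, 2, 4, 5, 6, 9, 11, 12}; 12 is a member.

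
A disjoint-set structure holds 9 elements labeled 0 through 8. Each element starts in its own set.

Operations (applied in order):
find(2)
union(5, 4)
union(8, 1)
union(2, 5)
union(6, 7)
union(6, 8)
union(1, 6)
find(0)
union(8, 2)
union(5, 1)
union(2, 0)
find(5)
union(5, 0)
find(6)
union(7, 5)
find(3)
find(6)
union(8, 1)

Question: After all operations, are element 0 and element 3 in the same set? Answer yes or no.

Answer: no

Derivation:
Step 1: find(2) -> no change; set of 2 is {2}
Step 2: union(5, 4) -> merged; set of 5 now {4, 5}
Step 3: union(8, 1) -> merged; set of 8 now {1, 8}
Step 4: union(2, 5) -> merged; set of 2 now {2, 4, 5}
Step 5: union(6, 7) -> merged; set of 6 now {6, 7}
Step 6: union(6, 8) -> merged; set of 6 now {1, 6, 7, 8}
Step 7: union(1, 6) -> already same set; set of 1 now {1, 6, 7, 8}
Step 8: find(0) -> no change; set of 0 is {0}
Step 9: union(8, 2) -> merged; set of 8 now {1, 2, 4, 5, 6, 7, 8}
Step 10: union(5, 1) -> already same set; set of 5 now {1, 2, 4, 5, 6, 7, 8}
Step 11: union(2, 0) -> merged; set of 2 now {0, 1, 2, 4, 5, 6, 7, 8}
Step 12: find(5) -> no change; set of 5 is {0, 1, 2, 4, 5, 6, 7, 8}
Step 13: union(5, 0) -> already same set; set of 5 now {0, 1, 2, 4, 5, 6, 7, 8}
Step 14: find(6) -> no change; set of 6 is {0, 1, 2, 4, 5, 6, 7, 8}
Step 15: union(7, 5) -> already same set; set of 7 now {0, 1, 2, 4, 5, 6, 7, 8}
Step 16: find(3) -> no change; set of 3 is {3}
Step 17: find(6) -> no change; set of 6 is {0, 1, 2, 4, 5, 6, 7, 8}
Step 18: union(8, 1) -> already same set; set of 8 now {0, 1, 2, 4, 5, 6, 7, 8}
Set of 0: {0, 1, 2, 4, 5, 6, 7, 8}; 3 is not a member.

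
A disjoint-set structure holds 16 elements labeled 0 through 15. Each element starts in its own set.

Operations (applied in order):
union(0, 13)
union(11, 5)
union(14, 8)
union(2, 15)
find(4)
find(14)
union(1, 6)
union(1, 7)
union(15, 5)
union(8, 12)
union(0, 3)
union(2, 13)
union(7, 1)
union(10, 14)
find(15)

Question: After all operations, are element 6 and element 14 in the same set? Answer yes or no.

Answer: no

Derivation:
Step 1: union(0, 13) -> merged; set of 0 now {0, 13}
Step 2: union(11, 5) -> merged; set of 11 now {5, 11}
Step 3: union(14, 8) -> merged; set of 14 now {8, 14}
Step 4: union(2, 15) -> merged; set of 2 now {2, 15}
Step 5: find(4) -> no change; set of 4 is {4}
Step 6: find(14) -> no change; set of 14 is {8, 14}
Step 7: union(1, 6) -> merged; set of 1 now {1, 6}
Step 8: union(1, 7) -> merged; set of 1 now {1, 6, 7}
Step 9: union(15, 5) -> merged; set of 15 now {2, 5, 11, 15}
Step 10: union(8, 12) -> merged; set of 8 now {8, 12, 14}
Step 11: union(0, 3) -> merged; set of 0 now {0, 3, 13}
Step 12: union(2, 13) -> merged; set of 2 now {0, 2, 3, 5, 11, 13, 15}
Step 13: union(7, 1) -> already same set; set of 7 now {1, 6, 7}
Step 14: union(10, 14) -> merged; set of 10 now {8, 10, 12, 14}
Step 15: find(15) -> no change; set of 15 is {0, 2, 3, 5, 11, 13, 15}
Set of 6: {1, 6, 7}; 14 is not a member.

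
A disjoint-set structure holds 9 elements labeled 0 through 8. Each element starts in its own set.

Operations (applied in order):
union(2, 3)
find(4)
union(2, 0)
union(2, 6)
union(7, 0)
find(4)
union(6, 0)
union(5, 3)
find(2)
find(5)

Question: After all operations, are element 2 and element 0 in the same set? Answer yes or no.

Answer: yes

Derivation:
Step 1: union(2, 3) -> merged; set of 2 now {2, 3}
Step 2: find(4) -> no change; set of 4 is {4}
Step 3: union(2, 0) -> merged; set of 2 now {0, 2, 3}
Step 4: union(2, 6) -> merged; set of 2 now {0, 2, 3, 6}
Step 5: union(7, 0) -> merged; set of 7 now {0, 2, 3, 6, 7}
Step 6: find(4) -> no change; set of 4 is {4}
Step 7: union(6, 0) -> already same set; set of 6 now {0, 2, 3, 6, 7}
Step 8: union(5, 3) -> merged; set of 5 now {0, 2, 3, 5, 6, 7}
Step 9: find(2) -> no change; set of 2 is {0, 2, 3, 5, 6, 7}
Step 10: find(5) -> no change; set of 5 is {0, 2, 3, 5, 6, 7}
Set of 2: {0, 2, 3, 5, 6, 7}; 0 is a member.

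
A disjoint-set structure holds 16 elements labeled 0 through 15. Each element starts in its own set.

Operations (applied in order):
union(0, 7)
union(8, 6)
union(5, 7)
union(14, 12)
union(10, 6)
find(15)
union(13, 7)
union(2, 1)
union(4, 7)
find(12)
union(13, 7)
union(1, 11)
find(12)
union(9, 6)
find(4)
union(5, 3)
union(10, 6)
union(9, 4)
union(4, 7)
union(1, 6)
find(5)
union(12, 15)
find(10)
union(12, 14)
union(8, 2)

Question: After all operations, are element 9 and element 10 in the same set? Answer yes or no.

Answer: yes

Derivation:
Step 1: union(0, 7) -> merged; set of 0 now {0, 7}
Step 2: union(8, 6) -> merged; set of 8 now {6, 8}
Step 3: union(5, 7) -> merged; set of 5 now {0, 5, 7}
Step 4: union(14, 12) -> merged; set of 14 now {12, 14}
Step 5: union(10, 6) -> merged; set of 10 now {6, 8, 10}
Step 6: find(15) -> no change; set of 15 is {15}
Step 7: union(13, 7) -> merged; set of 13 now {0, 5, 7, 13}
Step 8: union(2, 1) -> merged; set of 2 now {1, 2}
Step 9: union(4, 7) -> merged; set of 4 now {0, 4, 5, 7, 13}
Step 10: find(12) -> no change; set of 12 is {12, 14}
Step 11: union(13, 7) -> already same set; set of 13 now {0, 4, 5, 7, 13}
Step 12: union(1, 11) -> merged; set of 1 now {1, 2, 11}
Step 13: find(12) -> no change; set of 12 is {12, 14}
Step 14: union(9, 6) -> merged; set of 9 now {6, 8, 9, 10}
Step 15: find(4) -> no change; set of 4 is {0, 4, 5, 7, 13}
Step 16: union(5, 3) -> merged; set of 5 now {0, 3, 4, 5, 7, 13}
Step 17: union(10, 6) -> already same set; set of 10 now {6, 8, 9, 10}
Step 18: union(9, 4) -> merged; set of 9 now {0, 3, 4, 5, 6, 7, 8, 9, 10, 13}
Step 19: union(4, 7) -> already same set; set of 4 now {0, 3, 4, 5, 6, 7, 8, 9, 10, 13}
Step 20: union(1, 6) -> merged; set of 1 now {0, 1, 2, 3, 4, 5, 6, 7, 8, 9, 10, 11, 13}
Step 21: find(5) -> no change; set of 5 is {0, 1, 2, 3, 4, 5, 6, 7, 8, 9, 10, 11, 13}
Step 22: union(12, 15) -> merged; set of 12 now {12, 14, 15}
Step 23: find(10) -> no change; set of 10 is {0, 1, 2, 3, 4, 5, 6, 7, 8, 9, 10, 11, 13}
Step 24: union(12, 14) -> already same set; set of 12 now {12, 14, 15}
Step 25: union(8, 2) -> already same set; set of 8 now {0, 1, 2, 3, 4, 5, 6, 7, 8, 9, 10, 11, 13}
Set of 9: {0, 1, 2, 3, 4, 5, 6, 7, 8, 9, 10, 11, 13}; 10 is a member.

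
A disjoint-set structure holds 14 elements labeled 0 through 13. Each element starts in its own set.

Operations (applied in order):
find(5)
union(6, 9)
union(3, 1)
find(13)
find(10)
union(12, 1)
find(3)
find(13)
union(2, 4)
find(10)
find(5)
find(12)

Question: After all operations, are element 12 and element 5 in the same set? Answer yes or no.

Step 1: find(5) -> no change; set of 5 is {5}
Step 2: union(6, 9) -> merged; set of 6 now {6, 9}
Step 3: union(3, 1) -> merged; set of 3 now {1, 3}
Step 4: find(13) -> no change; set of 13 is {13}
Step 5: find(10) -> no change; set of 10 is {10}
Step 6: union(12, 1) -> merged; set of 12 now {1, 3, 12}
Step 7: find(3) -> no change; set of 3 is {1, 3, 12}
Step 8: find(13) -> no change; set of 13 is {13}
Step 9: union(2, 4) -> merged; set of 2 now {2, 4}
Step 10: find(10) -> no change; set of 10 is {10}
Step 11: find(5) -> no change; set of 5 is {5}
Step 12: find(12) -> no change; set of 12 is {1, 3, 12}
Set of 12: {1, 3, 12}; 5 is not a member.

Answer: no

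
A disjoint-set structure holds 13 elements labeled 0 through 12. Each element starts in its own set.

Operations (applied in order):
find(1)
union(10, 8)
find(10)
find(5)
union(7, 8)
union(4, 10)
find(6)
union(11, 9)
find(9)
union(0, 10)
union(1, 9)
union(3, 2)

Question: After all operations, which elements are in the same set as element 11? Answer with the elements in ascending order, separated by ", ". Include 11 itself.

Step 1: find(1) -> no change; set of 1 is {1}
Step 2: union(10, 8) -> merged; set of 10 now {8, 10}
Step 3: find(10) -> no change; set of 10 is {8, 10}
Step 4: find(5) -> no change; set of 5 is {5}
Step 5: union(7, 8) -> merged; set of 7 now {7, 8, 10}
Step 6: union(4, 10) -> merged; set of 4 now {4, 7, 8, 10}
Step 7: find(6) -> no change; set of 6 is {6}
Step 8: union(11, 9) -> merged; set of 11 now {9, 11}
Step 9: find(9) -> no change; set of 9 is {9, 11}
Step 10: union(0, 10) -> merged; set of 0 now {0, 4, 7, 8, 10}
Step 11: union(1, 9) -> merged; set of 1 now {1, 9, 11}
Step 12: union(3, 2) -> merged; set of 3 now {2, 3}
Component of 11: {1, 9, 11}

Answer: 1, 9, 11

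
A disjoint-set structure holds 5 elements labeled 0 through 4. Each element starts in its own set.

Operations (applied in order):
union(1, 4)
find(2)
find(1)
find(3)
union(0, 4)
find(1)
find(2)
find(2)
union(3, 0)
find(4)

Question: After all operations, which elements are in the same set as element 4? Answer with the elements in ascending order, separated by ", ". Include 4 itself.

Answer: 0, 1, 3, 4

Derivation:
Step 1: union(1, 4) -> merged; set of 1 now {1, 4}
Step 2: find(2) -> no change; set of 2 is {2}
Step 3: find(1) -> no change; set of 1 is {1, 4}
Step 4: find(3) -> no change; set of 3 is {3}
Step 5: union(0, 4) -> merged; set of 0 now {0, 1, 4}
Step 6: find(1) -> no change; set of 1 is {0, 1, 4}
Step 7: find(2) -> no change; set of 2 is {2}
Step 8: find(2) -> no change; set of 2 is {2}
Step 9: union(3, 0) -> merged; set of 3 now {0, 1, 3, 4}
Step 10: find(4) -> no change; set of 4 is {0, 1, 3, 4}
Component of 4: {0, 1, 3, 4}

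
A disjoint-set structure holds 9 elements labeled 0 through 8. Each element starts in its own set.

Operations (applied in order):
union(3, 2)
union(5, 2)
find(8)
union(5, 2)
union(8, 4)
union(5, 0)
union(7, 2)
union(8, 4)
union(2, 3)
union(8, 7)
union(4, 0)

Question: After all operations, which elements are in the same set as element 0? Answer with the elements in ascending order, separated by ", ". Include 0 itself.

Answer: 0, 2, 3, 4, 5, 7, 8

Derivation:
Step 1: union(3, 2) -> merged; set of 3 now {2, 3}
Step 2: union(5, 2) -> merged; set of 5 now {2, 3, 5}
Step 3: find(8) -> no change; set of 8 is {8}
Step 4: union(5, 2) -> already same set; set of 5 now {2, 3, 5}
Step 5: union(8, 4) -> merged; set of 8 now {4, 8}
Step 6: union(5, 0) -> merged; set of 5 now {0, 2, 3, 5}
Step 7: union(7, 2) -> merged; set of 7 now {0, 2, 3, 5, 7}
Step 8: union(8, 4) -> already same set; set of 8 now {4, 8}
Step 9: union(2, 3) -> already same set; set of 2 now {0, 2, 3, 5, 7}
Step 10: union(8, 7) -> merged; set of 8 now {0, 2, 3, 4, 5, 7, 8}
Step 11: union(4, 0) -> already same set; set of 4 now {0, 2, 3, 4, 5, 7, 8}
Component of 0: {0, 2, 3, 4, 5, 7, 8}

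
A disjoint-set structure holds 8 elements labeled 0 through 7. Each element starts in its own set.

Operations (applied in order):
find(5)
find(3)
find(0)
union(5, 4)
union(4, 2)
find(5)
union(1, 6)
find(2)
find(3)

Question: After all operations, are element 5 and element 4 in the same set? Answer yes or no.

Step 1: find(5) -> no change; set of 5 is {5}
Step 2: find(3) -> no change; set of 3 is {3}
Step 3: find(0) -> no change; set of 0 is {0}
Step 4: union(5, 4) -> merged; set of 5 now {4, 5}
Step 5: union(4, 2) -> merged; set of 4 now {2, 4, 5}
Step 6: find(5) -> no change; set of 5 is {2, 4, 5}
Step 7: union(1, 6) -> merged; set of 1 now {1, 6}
Step 8: find(2) -> no change; set of 2 is {2, 4, 5}
Step 9: find(3) -> no change; set of 3 is {3}
Set of 5: {2, 4, 5}; 4 is a member.

Answer: yes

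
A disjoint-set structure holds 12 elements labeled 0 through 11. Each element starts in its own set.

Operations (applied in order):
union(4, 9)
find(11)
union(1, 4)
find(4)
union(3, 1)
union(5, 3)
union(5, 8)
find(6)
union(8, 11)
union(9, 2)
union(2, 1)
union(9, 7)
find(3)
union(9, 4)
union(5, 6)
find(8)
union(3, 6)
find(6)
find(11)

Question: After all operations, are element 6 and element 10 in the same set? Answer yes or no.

Step 1: union(4, 9) -> merged; set of 4 now {4, 9}
Step 2: find(11) -> no change; set of 11 is {11}
Step 3: union(1, 4) -> merged; set of 1 now {1, 4, 9}
Step 4: find(4) -> no change; set of 4 is {1, 4, 9}
Step 5: union(3, 1) -> merged; set of 3 now {1, 3, 4, 9}
Step 6: union(5, 3) -> merged; set of 5 now {1, 3, 4, 5, 9}
Step 7: union(5, 8) -> merged; set of 5 now {1, 3, 4, 5, 8, 9}
Step 8: find(6) -> no change; set of 6 is {6}
Step 9: union(8, 11) -> merged; set of 8 now {1, 3, 4, 5, 8, 9, 11}
Step 10: union(9, 2) -> merged; set of 9 now {1, 2, 3, 4, 5, 8, 9, 11}
Step 11: union(2, 1) -> already same set; set of 2 now {1, 2, 3, 4, 5, 8, 9, 11}
Step 12: union(9, 7) -> merged; set of 9 now {1, 2, 3, 4, 5, 7, 8, 9, 11}
Step 13: find(3) -> no change; set of 3 is {1, 2, 3, 4, 5, 7, 8, 9, 11}
Step 14: union(9, 4) -> already same set; set of 9 now {1, 2, 3, 4, 5, 7, 8, 9, 11}
Step 15: union(5, 6) -> merged; set of 5 now {1, 2, 3, 4, 5, 6, 7, 8, 9, 11}
Step 16: find(8) -> no change; set of 8 is {1, 2, 3, 4, 5, 6, 7, 8, 9, 11}
Step 17: union(3, 6) -> already same set; set of 3 now {1, 2, 3, 4, 5, 6, 7, 8, 9, 11}
Step 18: find(6) -> no change; set of 6 is {1, 2, 3, 4, 5, 6, 7, 8, 9, 11}
Step 19: find(11) -> no change; set of 11 is {1, 2, 3, 4, 5, 6, 7, 8, 9, 11}
Set of 6: {1, 2, 3, 4, 5, 6, 7, 8, 9, 11}; 10 is not a member.

Answer: no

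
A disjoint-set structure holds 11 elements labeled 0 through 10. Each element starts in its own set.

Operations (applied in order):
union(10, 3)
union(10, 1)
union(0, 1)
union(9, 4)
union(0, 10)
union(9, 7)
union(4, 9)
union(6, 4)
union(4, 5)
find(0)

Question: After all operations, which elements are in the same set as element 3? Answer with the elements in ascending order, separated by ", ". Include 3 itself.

Step 1: union(10, 3) -> merged; set of 10 now {3, 10}
Step 2: union(10, 1) -> merged; set of 10 now {1, 3, 10}
Step 3: union(0, 1) -> merged; set of 0 now {0, 1, 3, 10}
Step 4: union(9, 4) -> merged; set of 9 now {4, 9}
Step 5: union(0, 10) -> already same set; set of 0 now {0, 1, 3, 10}
Step 6: union(9, 7) -> merged; set of 9 now {4, 7, 9}
Step 7: union(4, 9) -> already same set; set of 4 now {4, 7, 9}
Step 8: union(6, 4) -> merged; set of 6 now {4, 6, 7, 9}
Step 9: union(4, 5) -> merged; set of 4 now {4, 5, 6, 7, 9}
Step 10: find(0) -> no change; set of 0 is {0, 1, 3, 10}
Component of 3: {0, 1, 3, 10}

Answer: 0, 1, 3, 10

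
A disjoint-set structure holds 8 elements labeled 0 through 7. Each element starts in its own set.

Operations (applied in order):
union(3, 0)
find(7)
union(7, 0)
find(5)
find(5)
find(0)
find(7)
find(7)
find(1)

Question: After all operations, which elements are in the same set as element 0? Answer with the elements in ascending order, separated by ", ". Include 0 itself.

Answer: 0, 3, 7

Derivation:
Step 1: union(3, 0) -> merged; set of 3 now {0, 3}
Step 2: find(7) -> no change; set of 7 is {7}
Step 3: union(7, 0) -> merged; set of 7 now {0, 3, 7}
Step 4: find(5) -> no change; set of 5 is {5}
Step 5: find(5) -> no change; set of 5 is {5}
Step 6: find(0) -> no change; set of 0 is {0, 3, 7}
Step 7: find(7) -> no change; set of 7 is {0, 3, 7}
Step 8: find(7) -> no change; set of 7 is {0, 3, 7}
Step 9: find(1) -> no change; set of 1 is {1}
Component of 0: {0, 3, 7}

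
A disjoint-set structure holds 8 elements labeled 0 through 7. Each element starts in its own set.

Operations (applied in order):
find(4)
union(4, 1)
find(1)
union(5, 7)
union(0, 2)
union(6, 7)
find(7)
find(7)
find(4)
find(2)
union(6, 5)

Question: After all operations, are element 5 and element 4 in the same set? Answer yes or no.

Step 1: find(4) -> no change; set of 4 is {4}
Step 2: union(4, 1) -> merged; set of 4 now {1, 4}
Step 3: find(1) -> no change; set of 1 is {1, 4}
Step 4: union(5, 7) -> merged; set of 5 now {5, 7}
Step 5: union(0, 2) -> merged; set of 0 now {0, 2}
Step 6: union(6, 7) -> merged; set of 6 now {5, 6, 7}
Step 7: find(7) -> no change; set of 7 is {5, 6, 7}
Step 8: find(7) -> no change; set of 7 is {5, 6, 7}
Step 9: find(4) -> no change; set of 4 is {1, 4}
Step 10: find(2) -> no change; set of 2 is {0, 2}
Step 11: union(6, 5) -> already same set; set of 6 now {5, 6, 7}
Set of 5: {5, 6, 7}; 4 is not a member.

Answer: no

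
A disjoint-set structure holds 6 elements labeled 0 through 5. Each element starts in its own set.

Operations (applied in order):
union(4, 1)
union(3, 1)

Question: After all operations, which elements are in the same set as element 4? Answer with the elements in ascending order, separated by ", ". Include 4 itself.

Step 1: union(4, 1) -> merged; set of 4 now {1, 4}
Step 2: union(3, 1) -> merged; set of 3 now {1, 3, 4}
Component of 4: {1, 3, 4}

Answer: 1, 3, 4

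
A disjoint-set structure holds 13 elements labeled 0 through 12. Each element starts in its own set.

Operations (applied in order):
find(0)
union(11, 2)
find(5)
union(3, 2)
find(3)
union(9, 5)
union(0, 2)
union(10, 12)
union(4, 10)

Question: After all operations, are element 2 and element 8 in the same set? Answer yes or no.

Step 1: find(0) -> no change; set of 0 is {0}
Step 2: union(11, 2) -> merged; set of 11 now {2, 11}
Step 3: find(5) -> no change; set of 5 is {5}
Step 4: union(3, 2) -> merged; set of 3 now {2, 3, 11}
Step 5: find(3) -> no change; set of 3 is {2, 3, 11}
Step 6: union(9, 5) -> merged; set of 9 now {5, 9}
Step 7: union(0, 2) -> merged; set of 0 now {0, 2, 3, 11}
Step 8: union(10, 12) -> merged; set of 10 now {10, 12}
Step 9: union(4, 10) -> merged; set of 4 now {4, 10, 12}
Set of 2: {0, 2, 3, 11}; 8 is not a member.

Answer: no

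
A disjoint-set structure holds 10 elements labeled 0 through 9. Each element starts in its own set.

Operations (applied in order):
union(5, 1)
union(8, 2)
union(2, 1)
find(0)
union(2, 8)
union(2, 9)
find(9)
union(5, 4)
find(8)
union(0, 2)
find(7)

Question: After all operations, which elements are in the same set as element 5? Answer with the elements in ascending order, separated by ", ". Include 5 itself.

Answer: 0, 1, 2, 4, 5, 8, 9

Derivation:
Step 1: union(5, 1) -> merged; set of 5 now {1, 5}
Step 2: union(8, 2) -> merged; set of 8 now {2, 8}
Step 3: union(2, 1) -> merged; set of 2 now {1, 2, 5, 8}
Step 4: find(0) -> no change; set of 0 is {0}
Step 5: union(2, 8) -> already same set; set of 2 now {1, 2, 5, 8}
Step 6: union(2, 9) -> merged; set of 2 now {1, 2, 5, 8, 9}
Step 7: find(9) -> no change; set of 9 is {1, 2, 5, 8, 9}
Step 8: union(5, 4) -> merged; set of 5 now {1, 2, 4, 5, 8, 9}
Step 9: find(8) -> no change; set of 8 is {1, 2, 4, 5, 8, 9}
Step 10: union(0, 2) -> merged; set of 0 now {0, 1, 2, 4, 5, 8, 9}
Step 11: find(7) -> no change; set of 7 is {7}
Component of 5: {0, 1, 2, 4, 5, 8, 9}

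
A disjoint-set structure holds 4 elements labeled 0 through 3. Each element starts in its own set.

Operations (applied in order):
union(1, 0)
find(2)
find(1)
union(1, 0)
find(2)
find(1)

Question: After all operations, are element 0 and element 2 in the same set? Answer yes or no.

Answer: no

Derivation:
Step 1: union(1, 0) -> merged; set of 1 now {0, 1}
Step 2: find(2) -> no change; set of 2 is {2}
Step 3: find(1) -> no change; set of 1 is {0, 1}
Step 4: union(1, 0) -> already same set; set of 1 now {0, 1}
Step 5: find(2) -> no change; set of 2 is {2}
Step 6: find(1) -> no change; set of 1 is {0, 1}
Set of 0: {0, 1}; 2 is not a member.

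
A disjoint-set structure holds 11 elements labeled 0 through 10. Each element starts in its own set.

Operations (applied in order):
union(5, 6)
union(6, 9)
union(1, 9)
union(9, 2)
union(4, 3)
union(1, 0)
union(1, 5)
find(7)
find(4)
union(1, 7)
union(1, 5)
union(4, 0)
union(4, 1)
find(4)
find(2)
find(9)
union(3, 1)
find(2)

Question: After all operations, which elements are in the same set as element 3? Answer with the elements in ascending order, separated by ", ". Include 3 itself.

Step 1: union(5, 6) -> merged; set of 5 now {5, 6}
Step 2: union(6, 9) -> merged; set of 6 now {5, 6, 9}
Step 3: union(1, 9) -> merged; set of 1 now {1, 5, 6, 9}
Step 4: union(9, 2) -> merged; set of 9 now {1, 2, 5, 6, 9}
Step 5: union(4, 3) -> merged; set of 4 now {3, 4}
Step 6: union(1, 0) -> merged; set of 1 now {0, 1, 2, 5, 6, 9}
Step 7: union(1, 5) -> already same set; set of 1 now {0, 1, 2, 5, 6, 9}
Step 8: find(7) -> no change; set of 7 is {7}
Step 9: find(4) -> no change; set of 4 is {3, 4}
Step 10: union(1, 7) -> merged; set of 1 now {0, 1, 2, 5, 6, 7, 9}
Step 11: union(1, 5) -> already same set; set of 1 now {0, 1, 2, 5, 6, 7, 9}
Step 12: union(4, 0) -> merged; set of 4 now {0, 1, 2, 3, 4, 5, 6, 7, 9}
Step 13: union(4, 1) -> already same set; set of 4 now {0, 1, 2, 3, 4, 5, 6, 7, 9}
Step 14: find(4) -> no change; set of 4 is {0, 1, 2, 3, 4, 5, 6, 7, 9}
Step 15: find(2) -> no change; set of 2 is {0, 1, 2, 3, 4, 5, 6, 7, 9}
Step 16: find(9) -> no change; set of 9 is {0, 1, 2, 3, 4, 5, 6, 7, 9}
Step 17: union(3, 1) -> already same set; set of 3 now {0, 1, 2, 3, 4, 5, 6, 7, 9}
Step 18: find(2) -> no change; set of 2 is {0, 1, 2, 3, 4, 5, 6, 7, 9}
Component of 3: {0, 1, 2, 3, 4, 5, 6, 7, 9}

Answer: 0, 1, 2, 3, 4, 5, 6, 7, 9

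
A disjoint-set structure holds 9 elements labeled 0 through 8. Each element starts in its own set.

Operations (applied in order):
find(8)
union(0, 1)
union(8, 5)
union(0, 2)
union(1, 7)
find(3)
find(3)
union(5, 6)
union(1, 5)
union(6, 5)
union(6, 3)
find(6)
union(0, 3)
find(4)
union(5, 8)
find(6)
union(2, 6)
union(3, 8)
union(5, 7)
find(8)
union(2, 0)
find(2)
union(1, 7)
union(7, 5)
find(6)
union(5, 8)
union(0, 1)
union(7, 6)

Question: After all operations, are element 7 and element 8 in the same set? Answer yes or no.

Answer: yes

Derivation:
Step 1: find(8) -> no change; set of 8 is {8}
Step 2: union(0, 1) -> merged; set of 0 now {0, 1}
Step 3: union(8, 5) -> merged; set of 8 now {5, 8}
Step 4: union(0, 2) -> merged; set of 0 now {0, 1, 2}
Step 5: union(1, 7) -> merged; set of 1 now {0, 1, 2, 7}
Step 6: find(3) -> no change; set of 3 is {3}
Step 7: find(3) -> no change; set of 3 is {3}
Step 8: union(5, 6) -> merged; set of 5 now {5, 6, 8}
Step 9: union(1, 5) -> merged; set of 1 now {0, 1, 2, 5, 6, 7, 8}
Step 10: union(6, 5) -> already same set; set of 6 now {0, 1, 2, 5, 6, 7, 8}
Step 11: union(6, 3) -> merged; set of 6 now {0, 1, 2, 3, 5, 6, 7, 8}
Step 12: find(6) -> no change; set of 6 is {0, 1, 2, 3, 5, 6, 7, 8}
Step 13: union(0, 3) -> already same set; set of 0 now {0, 1, 2, 3, 5, 6, 7, 8}
Step 14: find(4) -> no change; set of 4 is {4}
Step 15: union(5, 8) -> already same set; set of 5 now {0, 1, 2, 3, 5, 6, 7, 8}
Step 16: find(6) -> no change; set of 6 is {0, 1, 2, 3, 5, 6, 7, 8}
Step 17: union(2, 6) -> already same set; set of 2 now {0, 1, 2, 3, 5, 6, 7, 8}
Step 18: union(3, 8) -> already same set; set of 3 now {0, 1, 2, 3, 5, 6, 7, 8}
Step 19: union(5, 7) -> already same set; set of 5 now {0, 1, 2, 3, 5, 6, 7, 8}
Step 20: find(8) -> no change; set of 8 is {0, 1, 2, 3, 5, 6, 7, 8}
Step 21: union(2, 0) -> already same set; set of 2 now {0, 1, 2, 3, 5, 6, 7, 8}
Step 22: find(2) -> no change; set of 2 is {0, 1, 2, 3, 5, 6, 7, 8}
Step 23: union(1, 7) -> already same set; set of 1 now {0, 1, 2, 3, 5, 6, 7, 8}
Step 24: union(7, 5) -> already same set; set of 7 now {0, 1, 2, 3, 5, 6, 7, 8}
Step 25: find(6) -> no change; set of 6 is {0, 1, 2, 3, 5, 6, 7, 8}
Step 26: union(5, 8) -> already same set; set of 5 now {0, 1, 2, 3, 5, 6, 7, 8}
Step 27: union(0, 1) -> already same set; set of 0 now {0, 1, 2, 3, 5, 6, 7, 8}
Step 28: union(7, 6) -> already same set; set of 7 now {0, 1, 2, 3, 5, 6, 7, 8}
Set of 7: {0, 1, 2, 3, 5, 6, 7, 8}; 8 is a member.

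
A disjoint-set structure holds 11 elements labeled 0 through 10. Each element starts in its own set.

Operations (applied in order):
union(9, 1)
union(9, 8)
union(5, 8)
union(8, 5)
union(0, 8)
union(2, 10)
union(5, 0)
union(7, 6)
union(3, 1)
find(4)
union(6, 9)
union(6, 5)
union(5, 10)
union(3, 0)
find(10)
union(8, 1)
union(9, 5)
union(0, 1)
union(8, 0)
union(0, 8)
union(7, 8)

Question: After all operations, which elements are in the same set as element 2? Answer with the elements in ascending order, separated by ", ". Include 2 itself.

Step 1: union(9, 1) -> merged; set of 9 now {1, 9}
Step 2: union(9, 8) -> merged; set of 9 now {1, 8, 9}
Step 3: union(5, 8) -> merged; set of 5 now {1, 5, 8, 9}
Step 4: union(8, 5) -> already same set; set of 8 now {1, 5, 8, 9}
Step 5: union(0, 8) -> merged; set of 0 now {0, 1, 5, 8, 9}
Step 6: union(2, 10) -> merged; set of 2 now {2, 10}
Step 7: union(5, 0) -> already same set; set of 5 now {0, 1, 5, 8, 9}
Step 8: union(7, 6) -> merged; set of 7 now {6, 7}
Step 9: union(3, 1) -> merged; set of 3 now {0, 1, 3, 5, 8, 9}
Step 10: find(4) -> no change; set of 4 is {4}
Step 11: union(6, 9) -> merged; set of 6 now {0, 1, 3, 5, 6, 7, 8, 9}
Step 12: union(6, 5) -> already same set; set of 6 now {0, 1, 3, 5, 6, 7, 8, 9}
Step 13: union(5, 10) -> merged; set of 5 now {0, 1, 2, 3, 5, 6, 7, 8, 9, 10}
Step 14: union(3, 0) -> already same set; set of 3 now {0, 1, 2, 3, 5, 6, 7, 8, 9, 10}
Step 15: find(10) -> no change; set of 10 is {0, 1, 2, 3, 5, 6, 7, 8, 9, 10}
Step 16: union(8, 1) -> already same set; set of 8 now {0, 1, 2, 3, 5, 6, 7, 8, 9, 10}
Step 17: union(9, 5) -> already same set; set of 9 now {0, 1, 2, 3, 5, 6, 7, 8, 9, 10}
Step 18: union(0, 1) -> already same set; set of 0 now {0, 1, 2, 3, 5, 6, 7, 8, 9, 10}
Step 19: union(8, 0) -> already same set; set of 8 now {0, 1, 2, 3, 5, 6, 7, 8, 9, 10}
Step 20: union(0, 8) -> already same set; set of 0 now {0, 1, 2, 3, 5, 6, 7, 8, 9, 10}
Step 21: union(7, 8) -> already same set; set of 7 now {0, 1, 2, 3, 5, 6, 7, 8, 9, 10}
Component of 2: {0, 1, 2, 3, 5, 6, 7, 8, 9, 10}

Answer: 0, 1, 2, 3, 5, 6, 7, 8, 9, 10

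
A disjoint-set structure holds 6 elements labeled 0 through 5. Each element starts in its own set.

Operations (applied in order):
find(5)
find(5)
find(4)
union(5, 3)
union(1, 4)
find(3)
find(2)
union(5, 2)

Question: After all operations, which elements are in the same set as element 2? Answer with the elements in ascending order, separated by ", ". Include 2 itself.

Step 1: find(5) -> no change; set of 5 is {5}
Step 2: find(5) -> no change; set of 5 is {5}
Step 3: find(4) -> no change; set of 4 is {4}
Step 4: union(5, 3) -> merged; set of 5 now {3, 5}
Step 5: union(1, 4) -> merged; set of 1 now {1, 4}
Step 6: find(3) -> no change; set of 3 is {3, 5}
Step 7: find(2) -> no change; set of 2 is {2}
Step 8: union(5, 2) -> merged; set of 5 now {2, 3, 5}
Component of 2: {2, 3, 5}

Answer: 2, 3, 5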